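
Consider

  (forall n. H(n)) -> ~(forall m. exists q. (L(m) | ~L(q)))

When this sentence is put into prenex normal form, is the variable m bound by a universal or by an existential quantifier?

existential

Eliminate → and ↔ using ¬ and ∨.
  ~(forall n. H(n)) | ~(forall m. exists q. (L(m) | ~L(q)))
Push ¬ through the quantifiers and connectives to reach negation normal form:
  (exists n. ~H(n)) | (exists m. forall q. (~L(m) & L(q)))
All bound variables are already distinct, so no renaming is needed.
Pull the quantifiers to the front (each side's bound variable is not free in the other side):
  exists n. exists m. forall q. (~H(n) | ~L(m) & L(q))
The quantifier forall m sits under an odd number of negations (counting the antecedent side of each →), so it flips to exists m.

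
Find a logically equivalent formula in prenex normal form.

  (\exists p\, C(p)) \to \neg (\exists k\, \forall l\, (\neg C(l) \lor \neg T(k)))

\forall p\, \forall k\, \exists l\, (\neg C(p) \lor C(l) \land T(k))

Rewrite implications/biconditionals: A → B as ¬A ∨ B.
  \neg (\exists p\, C(p)) \lor \neg (\exists k\, \forall l\, (\neg C(l) \lor \neg T(k)))
Drive negations inward (¬∀x A ≡ ∃x ¬A, ¬∃x A ≡ ∀x ¬A, De Morgan for ∧/∨):
  (\forall p\, \neg C(p)) \lor (\forall k\, \exists l\, (C(l) \land T(k)))
Extract every quantifier outward, since the variables are now distinct and don't occur free across branches:
  \forall p\, \forall k\, \exists l\, (\neg C(p) \lor C(l) \land T(k))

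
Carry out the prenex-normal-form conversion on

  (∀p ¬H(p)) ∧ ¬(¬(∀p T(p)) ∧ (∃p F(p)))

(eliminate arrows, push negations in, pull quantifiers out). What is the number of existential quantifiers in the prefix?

0

Move each ¬ inward, flipping quantifiers it crosses:
  (∀p ¬H(p)) ∧ ((∀p T(p)) ∨ (∀p ¬F(p)))
Standardize variables apart so no two quantifiers bind the same name: p↦w, p↦s.
  (∀p ¬H(p)) ∧ ((∀w T(w)) ∨ (∀s ¬F(s)))
Pull the quantifiers to the front (each side's bound variable is not free in the other side):
  ∀p ∀w ∀s (¬H(p) ∧ (T(w) ∨ ¬F(s)))
The prefix is ∀p ∀w ∀s: 3 universal, 0 existential.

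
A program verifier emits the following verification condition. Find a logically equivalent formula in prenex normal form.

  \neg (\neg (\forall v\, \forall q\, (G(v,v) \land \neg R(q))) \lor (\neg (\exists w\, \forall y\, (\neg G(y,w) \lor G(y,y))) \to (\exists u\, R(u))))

\forall v\, \forall q\, \forall w\, \exists y\, \forall u\, (G(v,v) \land \neg R(q) \land G(y,w) \land \neg G(y,y) \land \neg R(u))

First replace A → B with ¬A ∨ B.
  \neg (\neg (\forall v\, \forall q\, (G(v,v) \land \neg R(q))) \lor \neg \neg (\exists w\, \forall y\, (\neg G(y,w) \lor G(y,y))) \lor (\exists u\, R(u)))
Move each ¬ inward, flipping quantifiers it crosses:
  (\forall v\, \forall q\, (G(v,v) \land \neg R(q))) \land (\forall w\, \exists y\, (G(y,w) \land \neg G(y,y))) \land (\forall u\, \neg R(u))
All bound variables are already distinct, so no renaming is needed.
Extract every quantifier outward, since the variables are now distinct and don't occur free across branches:
  \forall v\, \forall q\, \forall w\, \exists y\, \forall u\, (G(v,v) \land \neg R(q) \land G(y,w) \land \neg G(y,y) \land \neg R(u))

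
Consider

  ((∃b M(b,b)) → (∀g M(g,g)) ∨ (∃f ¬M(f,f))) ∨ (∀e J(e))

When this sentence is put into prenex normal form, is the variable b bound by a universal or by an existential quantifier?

universal

First replace A → B with ¬A ∨ B.
  ¬(∃b M(b,b)) ∨ (∀g M(g,g)) ∨ (∃f ¬M(f,f)) ∨ (∀e J(e))
Push ¬ through the quantifiers and connectives to reach negation normal form:
  (∀b ¬M(b,b)) ∨ (∀g M(g,g)) ∨ (∃f ¬M(f,f)) ∨ (∀e J(e))
Finally move all quantifiers to the prefix:
  ∀b ∀g ∃f ∀e (¬M(b,b) ∨ M(g,g) ∨ ¬M(f,f) ∨ J(e))
The quantifier ∃b sits under an odd number of negations (counting the antecedent side of each →), so it flips to ∀b.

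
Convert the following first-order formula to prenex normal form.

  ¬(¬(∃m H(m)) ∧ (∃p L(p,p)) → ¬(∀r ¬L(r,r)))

First replace A → B with ¬A ∨ B.
  ¬(¬(¬(∃m H(m)) ∧ (∃p L(p,p))) ∨ ¬(∀r ¬L(r,r)))
Move each ¬ inward, flipping quantifiers it crosses:
  (∀m ¬H(m)) ∧ (∃p L(p,p)) ∧ (∀r ¬L(r,r))
All bound variables are already distinct, so no renaming is needed.
Pull the quantifiers to the front (each side's bound variable is not free in the other side):
  ∀m ∃p ∀r (¬H(m) ∧ L(p,p) ∧ ¬L(r,r))

∀m ∃p ∀r (¬H(m) ∧ L(p,p) ∧ ¬L(r,r))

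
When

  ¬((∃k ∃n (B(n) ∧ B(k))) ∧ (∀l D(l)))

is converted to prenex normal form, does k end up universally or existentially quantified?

Drive negations inward (¬∀x A ≡ ∃x ¬A, ¬∃x A ≡ ∀x ¬A, De Morgan for ∧/∨):
  (∀k ∀n (¬B(n) ∨ ¬B(k))) ∨ (∃l ¬D(l))
All bound variables are already distinct, so no renaming is needed.
Pull the quantifiers to the front (each side's bound variable is not free in the other side):
  ∀k ∀n ∃l (¬B(n) ∨ ¬B(k) ∨ ¬D(l))
The quantifier ∃k sits under an odd number of negations, so it flips to ∀k.

universal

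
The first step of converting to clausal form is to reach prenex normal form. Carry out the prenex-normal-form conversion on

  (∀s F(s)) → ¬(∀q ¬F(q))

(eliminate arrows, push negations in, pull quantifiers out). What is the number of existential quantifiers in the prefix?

Eliminate → and ↔ using ¬ and ∨.
  ¬(∀s F(s)) ∨ ¬(∀q ¬F(q))
Drive negations inward (¬∀x A ≡ ∃x ¬A, ¬∃x A ≡ ∀x ¬A, De Morgan for ∧/∨):
  (∃s ¬F(s)) ∨ (∃q F(q))
Finally move all quantifiers to the prefix:
  ∃s ∃q (¬F(s) ∨ F(q))
The prefix is ∃s ∃q: 0 universal, 2 existential.

2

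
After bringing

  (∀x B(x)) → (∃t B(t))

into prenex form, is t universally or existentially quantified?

existential

First replace A → B with ¬A ∨ B.
  ¬(∀x B(x)) ∨ (∃t B(t))
Move each ¬ inward, flipping quantifiers it crosses:
  (∃x ¬B(x)) ∨ (∃t B(t))
All bound variables are already distinct, so no renaming is needed.
Finally move all quantifiers to the prefix:
  ∃x ∃t (¬B(x) ∨ B(t))
The quantifier ∃t sits under an even number of negations (counting the antecedent side of each →), so it remains existential.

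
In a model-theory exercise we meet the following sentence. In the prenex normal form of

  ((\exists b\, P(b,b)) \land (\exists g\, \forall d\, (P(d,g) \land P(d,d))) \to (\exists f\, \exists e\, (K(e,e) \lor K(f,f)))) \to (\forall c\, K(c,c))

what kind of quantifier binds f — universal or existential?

universal

Rewrite implications/biconditionals: A → B as ¬A ∨ B.
  \neg (\neg ((\exists b\, P(b,b)) \land (\exists g\, \forall d\, (P(d,g) \land P(d,d)))) \lor (\exists f\, \exists e\, (K(e,e) \lor K(f,f)))) \lor (\forall c\, K(c,c))
Move each ¬ inward, flipping quantifiers it crosses:
  (\exists b\, P(b,b)) \land (\exists g\, \forall d\, (P(d,g) \land P(d,d))) \land (\forall f\, \forall e\, (\neg K(e,e) \land \neg K(f,f))) \lor (\forall c\, K(c,c))
All bound variables are already distinct, so no renaming is needed.
Pull the quantifiers to the front (each side's bound variable is not free in the other side):
  \exists b\, \exists g\, \forall d\, \forall f\, \forall e\, \forall c\, (P(b,b) \land P(d,g) \land P(d,d) \land \neg K(e,e) \land \neg K(f,f) \lor K(c,c))
The quantifier \exists f sits under an odd number of negations (counting the antecedent side of each →), so it flips to \forall f.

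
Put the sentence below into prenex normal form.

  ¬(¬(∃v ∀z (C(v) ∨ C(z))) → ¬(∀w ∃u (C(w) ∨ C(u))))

∀v ∃z ∀w ∃u (¬C(v) ∧ ¬C(z) ∧ (C(w) ∨ C(u)))

First replace A → B with ¬A ∨ B.
  ¬(¬¬(∃v ∀z (C(v) ∨ C(z))) ∨ ¬(∀w ∃u (C(w) ∨ C(u))))
Move each ¬ inward, flipping quantifiers it crosses:
  (∀v ∃z (¬C(v) ∧ ¬C(z))) ∧ (∀w ∃u (C(w) ∨ C(u)))
Finally move all quantifiers to the prefix:
  ∀v ∃z ∀w ∃u (¬C(v) ∧ ¬C(z) ∧ (C(w) ∨ C(u)))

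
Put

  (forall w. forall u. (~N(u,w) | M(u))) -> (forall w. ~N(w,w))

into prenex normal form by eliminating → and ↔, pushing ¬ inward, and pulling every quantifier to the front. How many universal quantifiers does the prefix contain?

1

First replace A → B with ¬A ∨ B.
  ~(forall w. forall u. (~N(u,w) | M(u))) | (forall w. ~N(w,w))
Drive negations inward (¬∀x A ≡ ∃x ¬A, ¬∃x A ≡ ∀x ¬A, De Morgan for ∧/∨):
  (exists w. exists u. (N(u,w) & ~M(u))) | (forall w. ~N(w,w))
Give each quantifier a distinct variable: w↦y1.
  (exists w. exists u. (N(u,w) & ~M(u))) | (forall y1. ~N(y1,y1))
Extract every quantifier outward, since the variables are now distinct and don't occur free across branches:
  exists w. exists u. forall y1. (N(u,w) & ~M(u) | ~N(y1,y1))
The prefix is exists w exists u forall y1: 1 universal, 2 existential.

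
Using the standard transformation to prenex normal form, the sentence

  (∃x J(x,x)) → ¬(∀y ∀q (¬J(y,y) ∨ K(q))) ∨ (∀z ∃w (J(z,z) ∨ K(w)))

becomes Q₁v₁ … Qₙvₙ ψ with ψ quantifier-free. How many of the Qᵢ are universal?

First replace A → B with ¬A ∨ B.
  ¬(∃x J(x,x)) ∨ ¬(∀y ∀q (¬J(y,y) ∨ K(q))) ∨ (∀z ∃w (J(z,z) ∨ K(w)))
Drive negations inward (¬∀x A ≡ ∃x ¬A, ¬∃x A ≡ ∀x ¬A, De Morgan for ∧/∨):
  (∀x ¬J(x,x)) ∨ (∃y ∃q (J(y,y) ∧ ¬K(q))) ∨ (∀z ∃w (J(z,z) ∨ K(w)))
All bound variables are already distinct, so no renaming is needed.
Pull the quantifiers to the front (each side's bound variable is not free in the other side):
  ∀x ∃y ∃q ∀z ∃w (¬J(x,x) ∨ J(y,y) ∧ ¬K(q) ∨ J(z,z) ∨ K(w))
The prefix is ∀x ∃y ∃q ∀z ∃w: 2 universal, 3 existential.

2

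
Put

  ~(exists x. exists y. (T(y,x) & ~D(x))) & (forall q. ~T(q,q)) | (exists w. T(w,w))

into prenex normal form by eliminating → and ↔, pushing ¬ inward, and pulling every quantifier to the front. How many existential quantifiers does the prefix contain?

1

Drive negations inward (¬∀x A ≡ ∃x ¬A, ¬∃x A ≡ ∀x ¬A, De Morgan for ∧/∨):
  (forall x. forall y. (~T(y,x) | D(x))) & (forall q. ~T(q,q)) | (exists w. T(w,w))
Pull the quantifiers to the front (each side's bound variable is not free in the other side):
  forall x. forall y. forall q. exists w. ((~T(y,x) | D(x)) & ~T(q,q) | T(w,w))
The prefix is forall x forall y forall q exists w: 3 universal, 1 existential.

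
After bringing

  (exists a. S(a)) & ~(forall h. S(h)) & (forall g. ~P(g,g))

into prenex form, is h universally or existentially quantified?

Drive negations inward (¬∀x A ≡ ∃x ¬A, ¬∃x A ≡ ∀x ¬A, De Morgan for ∧/∨):
  (exists a. S(a)) & (exists h. ~S(h)) & (forall g. ~P(g,g))
All bound variables are already distinct, so no renaming is needed.
Extract every quantifier outward, since the variables are now distinct and don't occur free across branches:
  exists a. exists h. forall g. (S(a) & ~S(h) & ~P(g,g))
The quantifier forall h sits under an odd number of negations, so it flips to exists h.

existential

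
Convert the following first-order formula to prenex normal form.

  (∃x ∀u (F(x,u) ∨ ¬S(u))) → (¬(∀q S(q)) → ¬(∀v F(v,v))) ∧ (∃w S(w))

∀x ∃u ∀q ∃v ∃w (¬F(x,u) ∧ S(u) ∨ (S(q) ∨ ¬F(v,v)) ∧ S(w))

Rewrite implications/biconditionals: A → B as ¬A ∨ B.
  ¬(∃x ∀u (F(x,u) ∨ ¬S(u))) ∨ (¬¬(∀q S(q)) ∨ ¬(∀v F(v,v))) ∧ (∃w S(w))
Push ¬ through the quantifiers and connectives to reach negation normal form:
  (∀x ∃u (¬F(x,u) ∧ S(u))) ∨ ((∀q S(q)) ∨ (∃v ¬F(v,v))) ∧ (∃w S(w))
All bound variables are already distinct, so no renaming is needed.
Pull the quantifiers to the front (each side's bound variable is not free in the other side):
  ∀x ∃u ∀q ∃v ∃w (¬F(x,u) ∧ S(u) ∨ (S(q) ∨ ¬F(v,v)) ∧ S(w))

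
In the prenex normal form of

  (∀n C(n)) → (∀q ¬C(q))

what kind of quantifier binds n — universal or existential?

existential

Rewrite implications/biconditionals: A → B as ¬A ∨ B.
  ¬(∀n C(n)) ∨ (∀q ¬C(q))
Move each ¬ inward, flipping quantifiers it crosses:
  (∃n ¬C(n)) ∨ (∀q ¬C(q))
Finally move all quantifiers to the prefix:
  ∃n ∀q (¬C(n) ∨ ¬C(q))
The quantifier ∀n sits under an odd number of negations (counting the antecedent side of each →), so it flips to ∃n.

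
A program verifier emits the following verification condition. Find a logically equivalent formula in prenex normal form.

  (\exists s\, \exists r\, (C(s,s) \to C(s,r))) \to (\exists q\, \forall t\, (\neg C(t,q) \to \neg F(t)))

\forall s\, \forall r\, \exists q\, \forall t\, (C(s,s) \land \neg C(s,r) \lor C(t,q) \lor \neg F(t))

First replace A → B with ¬A ∨ B.
  \neg (\exists s\, \exists r\, (\neg C(s,s) \lor C(s,r))) \lor (\exists q\, \forall t\, (\neg \neg C(t,q) \lor \neg F(t)))
Drive negations inward (¬∀x A ≡ ∃x ¬A, ¬∃x A ≡ ∀x ¬A, De Morgan for ∧/∨):
  (\forall s\, \forall r\, (C(s,s) \land \neg C(s,r))) \lor (\exists q\, \forall t\, (C(t,q) \lor \neg F(t)))
All bound variables are already distinct, so no renaming is needed.
Finally move all quantifiers to the prefix:
  \forall s\, \forall r\, \exists q\, \forall t\, (C(s,s) \land \neg C(s,r) \lor C(t,q) \lor \neg F(t))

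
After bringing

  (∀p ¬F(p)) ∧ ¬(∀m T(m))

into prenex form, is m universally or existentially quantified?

existential

Move each ¬ inward, flipping quantifiers it crosses:
  (∀p ¬F(p)) ∧ (∃m ¬T(m))
All bound variables are already distinct, so no renaming is needed.
Finally move all quantifiers to the prefix:
  ∀p ∃m (¬F(p) ∧ ¬T(m))
The quantifier ∀m sits under an odd number of negations, so it flips to ∃m.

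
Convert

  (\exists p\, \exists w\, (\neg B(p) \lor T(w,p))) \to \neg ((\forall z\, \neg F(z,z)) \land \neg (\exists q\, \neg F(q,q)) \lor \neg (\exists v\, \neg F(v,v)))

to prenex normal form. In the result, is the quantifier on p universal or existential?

Rewrite implications/biconditionals: A → B as ¬A ∨ B.
  \neg (\exists p\, \exists w\, (\neg B(p) \lor T(w,p))) \lor \neg ((\forall z\, \neg F(z,z)) \land \neg (\exists q\, \neg F(q,q)) \lor \neg (\exists v\, \neg F(v,v)))
Drive negations inward (¬∀x A ≡ ∃x ¬A, ¬∃x A ≡ ∀x ¬A, De Morgan for ∧/∨):
  (\forall p\, \forall w\, (B(p) \land \neg T(w,p))) \lor ((\exists z\, F(z,z)) \lor (\exists q\, \neg F(q,q))) \land (\exists v\, \neg F(v,v))
All bound variables are already distinct, so no renaming is needed.
Pull the quantifiers to the front (each side's bound variable is not free in the other side):
  \forall p\, \forall w\, \exists z\, \exists q\, \exists v\, (B(p) \land \neg T(w,p) \lor (F(z,z) \lor \neg F(q,q)) \land \neg F(v,v))
The quantifier \exists p sits under an odd number of negations (counting the antecedent side of each →), so it flips to \forall p.

universal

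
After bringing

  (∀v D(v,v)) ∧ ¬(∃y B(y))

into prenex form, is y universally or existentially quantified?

universal

Drive negations inward (¬∀x A ≡ ∃x ¬A, ¬∃x A ≡ ∀x ¬A, De Morgan for ∧/∨):
  (∀v D(v,v)) ∧ (∀y ¬B(y))
Pull the quantifiers to the front (each side's bound variable is not free in the other side):
  ∀v ∀y (D(v,v) ∧ ¬B(y))
The quantifier ∃y sits under an odd number of negations, so it flips to ∀y.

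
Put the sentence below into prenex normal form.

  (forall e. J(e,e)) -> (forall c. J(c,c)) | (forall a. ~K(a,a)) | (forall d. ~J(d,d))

Rewrite implications/biconditionals: A → B as ¬A ∨ B.
  ~(forall e. J(e,e)) | (forall c. J(c,c)) | (forall a. ~K(a,a)) | (forall d. ~J(d,d))
Push ¬ through the quantifiers and connectives to reach negation normal form:
  (exists e. ~J(e,e)) | (forall c. J(c,c)) | (forall a. ~K(a,a)) | (forall d. ~J(d,d))
All bound variables are already distinct, so no renaming is needed.
Pull the quantifiers to the front (each side's bound variable is not free in the other side):
  exists e. forall c. forall a. forall d. (~J(e,e) | J(c,c) | ~K(a,a) | ~J(d,d))

exists e. forall c. forall a. forall d. (~J(e,e) | J(c,c) | ~K(a,a) | ~J(d,d))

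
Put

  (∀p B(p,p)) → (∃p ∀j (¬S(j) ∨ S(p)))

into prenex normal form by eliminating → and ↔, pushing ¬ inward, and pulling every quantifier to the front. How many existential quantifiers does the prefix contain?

2

Eliminate → and ↔ using ¬ and ∨.
  ¬(∀p B(p,p)) ∨ (∃p ∀j (¬S(j) ∨ S(p)))
Push ¬ through the quantifiers and connectives to reach negation normal form:
  (∃p ¬B(p,p)) ∨ (∃p ∀j (¬S(j) ∨ S(p)))
Standardize variables apart so no two quantifiers bind the same name: p↦v1.
  (∃p ¬B(p,p)) ∨ (∃v1 ∀j (¬S(j) ∨ S(v1)))
Finally move all quantifiers to the prefix:
  ∃p ∃v1 ∀j (¬B(p,p) ∨ ¬S(j) ∨ S(v1))
The prefix is ∃p ∃v1 ∀j: 1 universal, 2 existential.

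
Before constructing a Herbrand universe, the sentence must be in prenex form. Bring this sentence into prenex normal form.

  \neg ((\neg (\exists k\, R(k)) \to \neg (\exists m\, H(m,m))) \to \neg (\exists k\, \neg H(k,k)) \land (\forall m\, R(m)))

\exists k\, \forall m\, \exists z1\, \exists s\, ((R(k) \lor \neg H(m,m)) \land (\neg H(z1,z1) \lor \neg R(s)))

Eliminate → and ↔ using ¬ and ∨.
  \neg (\neg (\neg \neg (\exists k\, R(k)) \lor \neg (\exists m\, H(m,m))) \lor \neg (\exists k\, \neg H(k,k)) \land (\forall m\, R(m)))
Push ¬ through the quantifiers and connectives to reach negation normal form:
  ((\exists k\, R(k)) \lor (\forall m\, \neg H(m,m))) \land ((\exists k\, \neg H(k,k)) \lor (\exists m\, \neg R(m)))
Give each quantifier a distinct variable: k↦z1, m↦s.
  ((\exists k\, R(k)) \lor (\forall m\, \neg H(m,m))) \land ((\exists z1\, \neg H(z1,z1)) \lor (\exists s\, \neg R(s)))
Extract every quantifier outward, since the variables are now distinct and don't occur free across branches:
  \exists k\, \forall m\, \exists z1\, \exists s\, ((R(k) \lor \neg H(m,m)) \land (\neg H(z1,z1) \lor \neg R(s)))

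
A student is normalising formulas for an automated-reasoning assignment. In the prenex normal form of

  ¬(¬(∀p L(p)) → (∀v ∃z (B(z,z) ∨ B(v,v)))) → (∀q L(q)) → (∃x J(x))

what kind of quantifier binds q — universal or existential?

existential

First replace A → B with ¬A ∨ B.
  ¬¬(¬¬(∀p L(p)) ∨ (∀v ∃z (B(z,z) ∨ B(v,v)))) ∨ ¬(∀q L(q)) ∨ (∃x J(x))
Drive negations inward (¬∀x A ≡ ∃x ¬A, ¬∃x A ≡ ∀x ¬A, De Morgan for ∧/∨):
  (∀p L(p)) ∨ (∀v ∃z (B(z,z) ∨ B(v,v))) ∨ (∃q ¬L(q)) ∨ (∃x J(x))
All bound variables are already distinct, so no renaming is needed.
Finally move all quantifiers to the prefix:
  ∀p ∀v ∃z ∃q ∃x (L(p) ∨ B(z,z) ∨ B(v,v) ∨ ¬L(q) ∨ J(x))
The quantifier ∀q sits under an odd number of negations (counting the antecedent side of each →), so it flips to ∃q.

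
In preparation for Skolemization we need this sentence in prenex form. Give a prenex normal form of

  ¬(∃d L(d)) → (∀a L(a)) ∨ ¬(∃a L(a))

First replace A → B with ¬A ∨ B.
  ¬¬(∃d L(d)) ∨ (∀a L(a)) ∨ ¬(∃a L(a))
Move each ¬ inward, flipping quantifiers it crosses:
  (∃d L(d)) ∨ (∀a L(a)) ∨ (∀a ¬L(a))
Rename bound variables to avoid capture: a↦u1.
  (∃d L(d)) ∨ (∀a L(a)) ∨ (∀u1 ¬L(u1))
Pull the quantifiers to the front (each side's bound variable is not free in the other side):
  ∃d ∀a ∀u1 (L(d) ∨ L(a) ∨ ¬L(u1))

∃d ∀a ∀u1 (L(d) ∨ L(a) ∨ ¬L(u1))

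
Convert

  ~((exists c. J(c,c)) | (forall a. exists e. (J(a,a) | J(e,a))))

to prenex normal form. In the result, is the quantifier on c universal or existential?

Move each ¬ inward, flipping quantifiers it crosses:
  (forall c. ~J(c,c)) & (exists a. forall e. (~J(a,a) & ~J(e,a)))
All bound variables are already distinct, so no renaming is needed.
Finally move all quantifiers to the prefix:
  forall c. exists a. forall e. (~J(c,c) & ~J(a,a) & ~J(e,a))
The quantifier exists c sits under an odd number of negations, so it flips to forall c.

universal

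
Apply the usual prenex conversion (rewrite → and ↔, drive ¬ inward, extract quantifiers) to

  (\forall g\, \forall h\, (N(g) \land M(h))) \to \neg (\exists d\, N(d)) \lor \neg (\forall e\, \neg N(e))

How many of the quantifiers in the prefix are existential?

Rewrite implications/biconditionals: A → B as ¬A ∨ B.
  \neg (\forall g\, \forall h\, (N(g) \land M(h))) \lor \neg (\exists d\, N(d)) \lor \neg (\forall e\, \neg N(e))
Move each ¬ inward, flipping quantifiers it crosses:
  (\exists g\, \exists h\, (\neg N(g) \lor \neg M(h))) \lor (\forall d\, \neg N(d)) \lor (\exists e\, N(e))
All bound variables are already distinct, so no renaming is needed.
Pull the quantifiers to the front (each side's bound variable is not free in the other side):
  \exists g\, \exists h\, \forall d\, \exists e\, (\neg N(g) \lor \neg M(h) \lor \neg N(d) \lor N(e))
The prefix is \exists g \exists h \forall d \exists e: 1 universal, 3 existential.

3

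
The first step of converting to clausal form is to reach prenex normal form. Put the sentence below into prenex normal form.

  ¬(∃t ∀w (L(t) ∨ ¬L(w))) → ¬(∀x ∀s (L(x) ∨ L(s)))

∃t ∀w ∃x ∃s (L(t) ∨ ¬L(w) ∨ ¬L(x) ∧ ¬L(s))

Eliminate → and ↔ using ¬ and ∨.
  ¬¬(∃t ∀w (L(t) ∨ ¬L(w))) ∨ ¬(∀x ∀s (L(x) ∨ L(s)))
Drive negations inward (¬∀x A ≡ ∃x ¬A, ¬∃x A ≡ ∀x ¬A, De Morgan for ∧/∨):
  (∃t ∀w (L(t) ∨ ¬L(w))) ∨ (∃x ∃s (¬L(x) ∧ ¬L(s)))
Pull the quantifiers to the front (each side's bound variable is not free in the other side):
  ∃t ∀w ∃x ∃s (L(t) ∨ ¬L(w) ∨ ¬L(x) ∧ ¬L(s))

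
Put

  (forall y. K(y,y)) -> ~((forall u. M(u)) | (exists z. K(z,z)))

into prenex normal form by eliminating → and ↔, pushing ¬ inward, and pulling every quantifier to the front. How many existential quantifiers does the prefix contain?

2

Eliminate → and ↔ using ¬ and ∨.
  ~(forall y. K(y,y)) | ~((forall u. M(u)) | (exists z. K(z,z)))
Push ¬ through the quantifiers and connectives to reach negation normal form:
  (exists y. ~K(y,y)) | (exists u. ~M(u)) & (forall z. ~K(z,z))
All bound variables are already distinct, so no renaming is needed.
Finally move all quantifiers to the prefix:
  exists y. exists u. forall z. (~K(y,y) | ~M(u) & ~K(z,z))
The prefix is exists y exists u forall z: 1 universal, 2 existential.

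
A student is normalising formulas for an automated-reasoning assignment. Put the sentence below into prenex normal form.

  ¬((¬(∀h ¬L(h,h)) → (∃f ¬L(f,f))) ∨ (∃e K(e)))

∃h ∀f ∀e (L(h,h) ∧ L(f,f) ∧ ¬K(e))

Eliminate → and ↔ using ¬ and ∨.
  ¬(¬¬(∀h ¬L(h,h)) ∨ (∃f ¬L(f,f)) ∨ (∃e K(e)))
Move each ¬ inward, flipping quantifiers it crosses:
  (∃h L(h,h)) ∧ (∀f L(f,f)) ∧ (∀e ¬K(e))
All bound variables are already distinct, so no renaming is needed.
Pull the quantifiers to the front (each side's bound variable is not free in the other side):
  ∃h ∀f ∀e (L(h,h) ∧ L(f,f) ∧ ¬K(e))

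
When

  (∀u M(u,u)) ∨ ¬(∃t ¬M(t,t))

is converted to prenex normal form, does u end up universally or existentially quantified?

Push ¬ through the quantifiers and connectives to reach negation normal form:
  (∀u M(u,u)) ∨ (∀t M(t,t))
All bound variables are already distinct, so no renaming is needed.
Extract every quantifier outward, since the variables are now distinct and don't occur free across branches:
  ∀u ∀t (M(u,u) ∨ M(t,t))
The quantifier ∀u sits under an even number of negations, so it remains universal.

universal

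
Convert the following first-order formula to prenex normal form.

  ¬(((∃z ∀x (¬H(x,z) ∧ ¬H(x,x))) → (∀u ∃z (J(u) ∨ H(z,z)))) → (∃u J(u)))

Rewrite implications/biconditionals: A → B as ¬A ∨ B.
  ¬(¬(¬(∃z ∀x (¬H(x,z) ∧ ¬H(x,x))) ∨ (∀u ∃z (J(u) ∨ H(z,z)))) ∨ (∃u J(u)))
Move each ¬ inward, flipping quantifiers it crosses:
  ((∀z ∃x (H(x,z) ∨ H(x,x))) ∨ (∀u ∃z (J(u) ∨ H(z,z)))) ∧ (∀u ¬J(u))
Rename bound variables to avoid capture: z↦w, u↦q.
  ((∀z ∃x (H(x,z) ∨ H(x,x))) ∨ (∀u ∃w (J(u) ∨ H(w,w)))) ∧ (∀q ¬J(q))
Finally move all quantifiers to the prefix:
  ∀z ∃x ∀u ∃w ∀q ((H(x,z) ∨ H(x,x) ∨ J(u) ∨ H(w,w)) ∧ ¬J(q))

∀z ∃x ∀u ∃w ∀q ((H(x,z) ∨ H(x,x) ∨ J(u) ∨ H(w,w)) ∧ ¬J(q))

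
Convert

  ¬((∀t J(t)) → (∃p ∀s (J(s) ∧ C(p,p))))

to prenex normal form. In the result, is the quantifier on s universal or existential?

existential

First replace A → B with ¬A ∨ B.
  ¬(¬(∀t J(t)) ∨ (∃p ∀s (J(s) ∧ C(p,p))))
Move each ¬ inward, flipping quantifiers it crosses:
  (∀t J(t)) ∧ (∀p ∃s (¬J(s) ∨ ¬C(p,p)))
All bound variables are already distinct, so no renaming is needed.
Pull the quantifiers to the front (each side's bound variable is not free in the other side):
  ∀t ∀p ∃s (J(t) ∧ (¬J(s) ∨ ¬C(p,p)))
The quantifier ∀s sits under an odd number of negations (counting the antecedent side of each →), so it flips to ∃s.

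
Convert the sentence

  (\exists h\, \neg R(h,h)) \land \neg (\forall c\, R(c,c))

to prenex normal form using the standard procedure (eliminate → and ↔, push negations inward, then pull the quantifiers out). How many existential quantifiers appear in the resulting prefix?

2

Push ¬ through the quantifiers and connectives to reach negation normal form:
  (\exists h\, \neg R(h,h)) \land (\exists c\, \neg R(c,c))
Finally move all quantifiers to the prefix:
  \exists h\, \exists c\, (\neg R(h,h) \land \neg R(c,c))
The prefix is \exists h \exists c: 0 universal, 2 existential.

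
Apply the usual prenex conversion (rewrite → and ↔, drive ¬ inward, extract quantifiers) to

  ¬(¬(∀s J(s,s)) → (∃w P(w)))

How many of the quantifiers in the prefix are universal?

1

First replace A → B with ¬A ∨ B.
  ¬(¬¬(∀s J(s,s)) ∨ (∃w P(w)))
Drive negations inward (¬∀x A ≡ ∃x ¬A, ¬∃x A ≡ ∀x ¬A, De Morgan for ∧/∨):
  (∃s ¬J(s,s)) ∧ (∀w ¬P(w))
All bound variables are already distinct, so no renaming is needed.
Extract every quantifier outward, since the variables are now distinct and don't occur free across branches:
  ∃s ∀w (¬J(s,s) ∧ ¬P(w))
The prefix is ∃s ∀w: 1 universal, 1 existential.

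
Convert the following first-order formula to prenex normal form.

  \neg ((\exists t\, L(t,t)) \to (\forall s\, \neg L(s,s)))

\exists t\, \exists s\, (L(t,t) \land L(s,s))

Rewrite implications/biconditionals: A → B as ¬A ∨ B.
  \neg (\neg (\exists t\, L(t,t)) \lor (\forall s\, \neg L(s,s)))
Drive negations inward (¬∀x A ≡ ∃x ¬A, ¬∃x A ≡ ∀x ¬A, De Morgan for ∧/∨):
  (\exists t\, L(t,t)) \land (\exists s\, L(s,s))
Finally move all quantifiers to the prefix:
  \exists t\, \exists s\, (L(t,t) \land L(s,s))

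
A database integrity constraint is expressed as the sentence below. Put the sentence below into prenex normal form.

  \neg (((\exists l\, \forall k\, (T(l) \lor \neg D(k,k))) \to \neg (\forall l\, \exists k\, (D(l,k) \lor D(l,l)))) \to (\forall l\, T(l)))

Eliminate → and ↔ using ¬ and ∨.
  \neg (\neg (\neg (\exists l\, \forall k\, (T(l) \lor \neg D(k,k))) \lor \neg (\forall l\, \exists k\, (D(l,k) \lor D(l,l)))) \lor (\forall l\, T(l)))
Move each ¬ inward, flipping quantifiers it crosses:
  ((\forall l\, \exists k\, (\neg T(l) \land D(k,k))) \lor (\exists l\, \forall k\, (\neg D(l,k) \land \neg D(l,l)))) \land (\exists l\, \neg T(l))
Standardize variables apart so no two quantifiers bind the same name: l↦c, k↦a, l↦w1.
  ((\forall l\, \exists k\, (\neg T(l) \land D(k,k))) \lor (\exists c\, \forall a\, (\neg D(c,a) \land \neg D(c,c)))) \land (\exists w1\, \neg T(w1))
Finally move all quantifiers to the prefix:
  \forall l\, \exists k\, \exists c\, \forall a\, \exists w1\, ((\neg T(l) \land D(k,k) \lor \neg D(c,a) \land \neg D(c,c)) \land \neg T(w1))

\forall l\, \exists k\, \exists c\, \forall a\, \exists w1\, ((\neg T(l) \land D(k,k) \lor \neg D(c,a) \land \neg D(c,c)) \land \neg T(w1))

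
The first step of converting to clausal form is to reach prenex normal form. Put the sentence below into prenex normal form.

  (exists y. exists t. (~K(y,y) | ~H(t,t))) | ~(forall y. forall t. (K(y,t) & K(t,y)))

Move each ¬ inward, flipping quantifiers it crosses:
  (exists y. exists t. (~K(y,y) | ~H(t,t))) | (exists y. exists t. (~K(y,t) | ~K(t,y)))
Standardize variables apart so no two quantifiers bind the same name: y↦q, t↦w1.
  (exists y. exists t. (~K(y,y) | ~H(t,t))) | (exists q. exists w1. (~K(q,w1) | ~K(w1,q)))
Pull the quantifiers to the front (each side's bound variable is not free in the other side):
  exists y. exists t. exists q. exists w1. (~K(y,y) | ~H(t,t) | ~K(q,w1) | ~K(w1,q))

exists y. exists t. exists q. exists w1. (~K(y,y) | ~H(t,t) | ~K(q,w1) | ~K(w1,q))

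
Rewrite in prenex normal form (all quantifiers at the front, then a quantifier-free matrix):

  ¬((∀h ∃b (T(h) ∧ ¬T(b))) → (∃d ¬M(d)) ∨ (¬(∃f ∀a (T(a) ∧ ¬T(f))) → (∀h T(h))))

∀h ∃b ∀d ∀f ∃a ∃v (T(h) ∧ ¬T(b) ∧ M(d) ∧ (¬T(a) ∨ T(f)) ∧ ¬T(v))

Eliminate → and ↔ using ¬ and ∨.
  ¬(¬(∀h ∃b (T(h) ∧ ¬T(b))) ∨ (∃d ¬M(d)) ∨ ¬¬(∃f ∀a (T(a) ∧ ¬T(f))) ∨ (∀h T(h)))
Drive negations inward (¬∀x A ≡ ∃x ¬A, ¬∃x A ≡ ∀x ¬A, De Morgan for ∧/∨):
  (∀h ∃b (T(h) ∧ ¬T(b))) ∧ (∀d M(d)) ∧ (∀f ∃a (¬T(a) ∨ T(f))) ∧ (∃h ¬T(h))
Standardize variables apart so no two quantifiers bind the same name: h↦v.
  (∀h ∃b (T(h) ∧ ¬T(b))) ∧ (∀d M(d)) ∧ (∀f ∃a (¬T(a) ∨ T(f))) ∧ (∃v ¬T(v))
Extract every quantifier outward, since the variables are now distinct and don't occur free across branches:
  ∀h ∃b ∀d ∀f ∃a ∃v (T(h) ∧ ¬T(b) ∧ M(d) ∧ (¬T(a) ∨ T(f)) ∧ ¬T(v))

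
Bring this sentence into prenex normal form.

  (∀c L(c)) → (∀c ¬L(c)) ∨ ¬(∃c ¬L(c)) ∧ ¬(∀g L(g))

Eliminate → and ↔ using ¬ and ∨.
  ¬(∀c L(c)) ∨ (∀c ¬L(c)) ∨ ¬(∃c ¬L(c)) ∧ ¬(∀g L(g))
Move each ¬ inward, flipping quantifiers it crosses:
  (∃c ¬L(c)) ∨ (∀c ¬L(c)) ∨ (∀c L(c)) ∧ (∃g ¬L(g))
Rename bound variables to avoid capture: c↦v1, c↦y1.
  (∃c ¬L(c)) ∨ (∀v1 ¬L(v1)) ∨ (∀y1 L(y1)) ∧ (∃g ¬L(g))
Finally move all quantifiers to the prefix:
  ∃c ∀v1 ∀y1 ∃g (¬L(c) ∨ ¬L(v1) ∨ L(y1) ∧ ¬L(g))

∃c ∀v1 ∀y1 ∃g (¬L(c) ∨ ¬L(v1) ∨ L(y1) ∧ ¬L(g))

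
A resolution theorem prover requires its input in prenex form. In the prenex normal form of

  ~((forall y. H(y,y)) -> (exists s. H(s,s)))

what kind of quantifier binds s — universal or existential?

Eliminate → and ↔ using ¬ and ∨.
  ~(~(forall y. H(y,y)) | (exists s. H(s,s)))
Move each ¬ inward, flipping quantifiers it crosses:
  (forall y. H(y,y)) & (forall s. ~H(s,s))
All bound variables are already distinct, so no renaming is needed.
Extract every quantifier outward, since the variables are now distinct and don't occur free across branches:
  forall y. forall s. (H(y,y) & ~H(s,s))
The quantifier exists s sits under an odd number of negations (counting the antecedent side of each →), so it flips to forall s.

universal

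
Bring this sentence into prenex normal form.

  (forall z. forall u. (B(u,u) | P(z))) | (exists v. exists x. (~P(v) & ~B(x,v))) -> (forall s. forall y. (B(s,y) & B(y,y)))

Rewrite implications/biconditionals: A → B as ¬A ∨ B.
  ~((forall z. forall u. (B(u,u) | P(z))) | (exists v. exists x. (~P(v) & ~B(x,v)))) | (forall s. forall y. (B(s,y) & B(y,y)))
Move each ¬ inward, flipping quantifiers it crosses:
  (exists z. exists u. (~B(u,u) & ~P(z))) & (forall v. forall x. (P(v) | B(x,v))) | (forall s. forall y. (B(s,y) & B(y,y)))
All bound variables are already distinct, so no renaming is needed.
Finally move all quantifiers to the prefix:
  exists z. exists u. forall v. forall x. forall s. forall y. (~B(u,u) & ~P(z) & (P(v) | B(x,v)) | B(s,y) & B(y,y))

exists z. exists u. forall v. forall x. forall s. forall y. (~B(u,u) & ~P(z) & (P(v) | B(x,v)) | B(s,y) & B(y,y))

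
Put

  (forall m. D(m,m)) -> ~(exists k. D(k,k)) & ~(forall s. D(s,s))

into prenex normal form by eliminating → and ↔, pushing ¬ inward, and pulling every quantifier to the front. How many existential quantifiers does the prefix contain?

2

Eliminate → and ↔ using ¬ and ∨.
  ~(forall m. D(m,m)) | ~(exists k. D(k,k)) & ~(forall s. D(s,s))
Move each ¬ inward, flipping quantifiers it crosses:
  (exists m. ~D(m,m)) | (forall k. ~D(k,k)) & (exists s. ~D(s,s))
All bound variables are already distinct, so no renaming is needed.
Extract every quantifier outward, since the variables are now distinct and don't occur free across branches:
  exists m. forall k. exists s. (~D(m,m) | ~D(k,k) & ~D(s,s))
The prefix is exists m forall k exists s: 1 universal, 2 existential.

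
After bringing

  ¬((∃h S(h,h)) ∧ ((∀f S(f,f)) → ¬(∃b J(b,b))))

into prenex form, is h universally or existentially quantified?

Eliminate → and ↔ using ¬ and ∨.
  ¬((∃h S(h,h)) ∧ (¬(∀f S(f,f)) ∨ ¬(∃b J(b,b))))
Move each ¬ inward, flipping quantifiers it crosses:
  (∀h ¬S(h,h)) ∨ (∀f S(f,f)) ∧ (∃b J(b,b))
All bound variables are already distinct, so no renaming is needed.
Pull the quantifiers to the front (each side's bound variable is not free in the other side):
  ∀h ∀f ∃b (¬S(h,h) ∨ S(f,f) ∧ J(b,b))
The quantifier ∃h sits under an odd number of negations (counting the antecedent side of each →), so it flips to ∀h.

universal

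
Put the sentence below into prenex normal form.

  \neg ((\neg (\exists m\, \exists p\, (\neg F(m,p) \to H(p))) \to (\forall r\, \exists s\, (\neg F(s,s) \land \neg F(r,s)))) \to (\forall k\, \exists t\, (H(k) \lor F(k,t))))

\exists m\, \exists p\, \forall r\, \exists s\, \exists k\, \forall t\, ((F(m,p) \lor H(p) \lor \neg F(s,s) \land \neg F(r,s)) \land \neg H(k) \land \neg F(k,t))

Eliminate → and ↔ using ¬ and ∨.
  \neg (\neg (\neg \neg (\exists m\, \exists p\, (\neg \neg F(m,p) \lor H(p))) \lor (\forall r\, \exists s\, (\neg F(s,s) \land \neg F(r,s)))) \lor (\forall k\, \exists t\, (H(k) \lor F(k,t))))
Drive negations inward (¬∀x A ≡ ∃x ¬A, ¬∃x A ≡ ∀x ¬A, De Morgan for ∧/∨):
  ((\exists m\, \exists p\, (F(m,p) \lor H(p))) \lor (\forall r\, \exists s\, (\neg F(s,s) \land \neg F(r,s)))) \land (\exists k\, \forall t\, (\neg H(k) \land \neg F(k,t)))
Finally move all quantifiers to the prefix:
  \exists m\, \exists p\, \forall r\, \exists s\, \exists k\, \forall t\, ((F(m,p) \lor H(p) \lor \neg F(s,s) \land \neg F(r,s)) \land \neg H(k) \land \neg F(k,t))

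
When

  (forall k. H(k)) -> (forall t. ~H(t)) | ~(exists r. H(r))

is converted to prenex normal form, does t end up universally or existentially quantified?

universal

Rewrite implications/biconditionals: A → B as ¬A ∨ B.
  ~(forall k. H(k)) | (forall t. ~H(t)) | ~(exists r. H(r))
Push ¬ through the quantifiers and connectives to reach negation normal form:
  (exists k. ~H(k)) | (forall t. ~H(t)) | (forall r. ~H(r))
Pull the quantifiers to the front (each side's bound variable is not free in the other side):
  exists k. forall t. forall r. (~H(k) | ~H(t) | ~H(r))
The quantifier forall t sits under an even number of negations (counting the antecedent side of each →), so it remains universal.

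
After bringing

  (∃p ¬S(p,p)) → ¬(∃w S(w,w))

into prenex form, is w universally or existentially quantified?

universal

Rewrite implications/biconditionals: A → B as ¬A ∨ B.
  ¬(∃p ¬S(p,p)) ∨ ¬(∃w S(w,w))
Drive negations inward (¬∀x A ≡ ∃x ¬A, ¬∃x A ≡ ∀x ¬A, De Morgan for ∧/∨):
  (∀p S(p,p)) ∨ (∀w ¬S(w,w))
Extract every quantifier outward, since the variables are now distinct and don't occur free across branches:
  ∀p ∀w (S(p,p) ∨ ¬S(w,w))
The quantifier ∃w sits under an odd number of negations (counting the antecedent side of each →), so it flips to ∀w.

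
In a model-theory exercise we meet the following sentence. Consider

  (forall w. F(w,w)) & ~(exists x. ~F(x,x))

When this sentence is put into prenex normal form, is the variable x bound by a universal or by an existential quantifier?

universal

Push ¬ through the quantifiers and connectives to reach negation normal form:
  (forall w. F(w,w)) & (forall x. F(x,x))
All bound variables are already distinct, so no renaming is needed.
Pull the quantifiers to the front (each side's bound variable is not free in the other side):
  forall w. forall x. (F(w,w) & F(x,x))
The quantifier exists x sits under an odd number of negations, so it flips to forall x.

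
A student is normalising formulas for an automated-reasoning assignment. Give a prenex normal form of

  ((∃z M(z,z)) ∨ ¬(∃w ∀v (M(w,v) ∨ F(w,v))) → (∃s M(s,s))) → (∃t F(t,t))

∃z ∀w ∃v ∀s ∃t ((M(z,z) ∨ ¬M(w,v) ∧ ¬F(w,v)) ∧ ¬M(s,s) ∨ F(t,t))

First replace A → B with ¬A ∨ B.
  ¬(¬((∃z M(z,z)) ∨ ¬(∃w ∀v (M(w,v) ∨ F(w,v)))) ∨ (∃s M(s,s))) ∨ (∃t F(t,t))
Move each ¬ inward, flipping quantifiers it crosses:
  ((∃z M(z,z)) ∨ (∀w ∃v (¬M(w,v) ∧ ¬F(w,v)))) ∧ (∀s ¬M(s,s)) ∨ (∃t F(t,t))
Extract every quantifier outward, since the variables are now distinct and don't occur free across branches:
  ∃z ∀w ∃v ∀s ∃t ((M(z,z) ∨ ¬M(w,v) ∧ ¬F(w,v)) ∧ ¬M(s,s) ∨ F(t,t))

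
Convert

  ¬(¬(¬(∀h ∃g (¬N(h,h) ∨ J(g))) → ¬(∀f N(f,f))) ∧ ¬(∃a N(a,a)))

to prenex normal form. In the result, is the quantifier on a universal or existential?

existential

First replace A → B with ¬A ∨ B.
  ¬(¬(¬¬(∀h ∃g (¬N(h,h) ∨ J(g))) ∨ ¬(∀f N(f,f))) ∧ ¬(∃a N(a,a)))
Drive negations inward (¬∀x A ≡ ∃x ¬A, ¬∃x A ≡ ∀x ¬A, De Morgan for ∧/∨):
  (∀h ∃g (¬N(h,h) ∨ J(g))) ∨ (∃f ¬N(f,f)) ∨ (∃a N(a,a))
All bound variables are already distinct, so no renaming is needed.
Extract every quantifier outward, since the variables are now distinct and don't occur free across branches:
  ∀h ∃g ∃f ∃a (¬N(h,h) ∨ J(g) ∨ ¬N(f,f) ∨ N(a,a))
The quantifier ∃a sits under an even number of negations (counting the antecedent side of each →), so it remains existential.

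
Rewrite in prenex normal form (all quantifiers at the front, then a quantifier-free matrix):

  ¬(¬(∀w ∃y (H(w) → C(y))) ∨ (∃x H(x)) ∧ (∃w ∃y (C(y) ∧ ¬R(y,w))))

∀w ∃y ∀x ∀u1 ∀s ((¬H(w) ∨ C(y)) ∧ (¬H(x) ∨ ¬C(s) ∨ R(s,u1)))

Rewrite implications/biconditionals: A → B as ¬A ∨ B.
  ¬(¬(∀w ∃y (¬H(w) ∨ C(y))) ∨ (∃x H(x)) ∧ (∃w ∃y (C(y) ∧ ¬R(y,w))))
Push ¬ through the quantifiers and connectives to reach negation normal form:
  (∀w ∃y (¬H(w) ∨ C(y))) ∧ ((∀x ¬H(x)) ∨ (∀w ∀y (¬C(y) ∨ R(y,w))))
Rename bound variables to avoid capture: w↦u1, y↦s.
  (∀w ∃y (¬H(w) ∨ C(y))) ∧ ((∀x ¬H(x)) ∨ (∀u1 ∀s (¬C(s) ∨ R(s,u1))))
Finally move all quantifiers to the prefix:
  ∀w ∃y ∀x ∀u1 ∀s ((¬H(w) ∨ C(y)) ∧ (¬H(x) ∨ ¬C(s) ∨ R(s,u1)))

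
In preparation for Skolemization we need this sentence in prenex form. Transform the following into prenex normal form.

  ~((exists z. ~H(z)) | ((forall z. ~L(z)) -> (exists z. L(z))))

Eliminate → and ↔ using ¬ and ∨.
  ~((exists z. ~H(z)) | ~(forall z. ~L(z)) | (exists z. L(z)))
Push ¬ through the quantifiers and connectives to reach negation normal form:
  (forall z. H(z)) & (forall z. ~L(z)) & (forall z. ~L(z))
Give each quantifier a distinct variable: z↦t, z↦x1.
  (forall z. H(z)) & (forall t. ~L(t)) & (forall x1. ~L(x1))
Pull the quantifiers to the front (each side's bound variable is not free in the other side):
  forall z. forall t. forall x1. (H(z) & ~L(t) & ~L(x1))

forall z. forall t. forall x1. (H(z) & ~L(t) & ~L(x1))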